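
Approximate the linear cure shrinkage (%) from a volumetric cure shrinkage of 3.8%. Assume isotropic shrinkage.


Linear shrinkage ≈ vol_shrink/3 = 3.8/3 = 1.267%

1.267%


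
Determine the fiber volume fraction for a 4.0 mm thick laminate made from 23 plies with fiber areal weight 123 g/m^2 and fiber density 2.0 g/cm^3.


Vf = n * FAW / (rho_f * h * 1000) = 23 * 123 / (2.0 * 4.0 * 1000) = 0.3536

0.3536


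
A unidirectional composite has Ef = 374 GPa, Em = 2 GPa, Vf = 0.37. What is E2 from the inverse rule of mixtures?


1/E2 = Vf/Ef + (1-Vf)/Em = 0.37/374 + 0.63/2
E2 = 3.16 GPa

3.16 GPa


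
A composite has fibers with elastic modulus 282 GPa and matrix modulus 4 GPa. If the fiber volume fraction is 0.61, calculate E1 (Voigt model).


E1 = Ef*Vf + Em*(1-Vf) = 282*0.61 + 4*0.39 = 173.58 GPa

173.58 GPa


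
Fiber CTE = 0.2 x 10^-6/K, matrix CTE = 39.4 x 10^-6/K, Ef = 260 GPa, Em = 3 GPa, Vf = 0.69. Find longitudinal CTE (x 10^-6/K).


E1 = Ef*Vf + Em*(1-Vf) = 180.33
alpha_1 = (alpha_f*Ef*Vf + alpha_m*Em*(1-Vf))/E1 = 0.4 x 10^-6/K

0.4 x 10^-6/K


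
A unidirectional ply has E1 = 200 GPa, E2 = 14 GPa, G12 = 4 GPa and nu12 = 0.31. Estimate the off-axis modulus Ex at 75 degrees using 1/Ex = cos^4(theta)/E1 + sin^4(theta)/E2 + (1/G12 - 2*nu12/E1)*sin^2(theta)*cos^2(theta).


cos^4(75) = 0.004487, sin^4(75) = 0.870513, sin^2(75)*cos^2(75) = 0.0625
1/G12 - 2*nu12/E1 = 1/4 - 2*0.31/200 = 0.2469 GPa^-1
1/Ex = 0.004487/200 + 0.870513/14 + 0.2469*0.0625 = 0.0776332 GPa^-1
Ex = 12.88 GPa

12.88 GPa


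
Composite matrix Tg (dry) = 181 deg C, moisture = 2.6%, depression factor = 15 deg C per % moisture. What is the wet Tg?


Tg_wet = Tg_dry - k*moisture = 181 - 15*2.6 = 142.0 deg C

142.0 deg C


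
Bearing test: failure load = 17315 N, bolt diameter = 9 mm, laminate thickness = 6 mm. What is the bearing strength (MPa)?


sigma_br = F/(d*h) = 17315/(9*6) = 320.6 MPa

320.6 MPa


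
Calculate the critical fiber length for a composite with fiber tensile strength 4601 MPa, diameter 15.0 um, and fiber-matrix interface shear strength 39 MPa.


Lc = sigma_f * d / (2 * tau_i) = 4601 * 15.0 / (2 * 39) = 884.8 um

884.8 um


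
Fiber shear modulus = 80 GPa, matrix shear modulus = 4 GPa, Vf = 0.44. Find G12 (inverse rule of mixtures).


1/G12 = Vf/Gf + (1-Vf)/Gm = 0.44/80 + 0.56/4
G12 = 6.87 GPa

6.87 GPa


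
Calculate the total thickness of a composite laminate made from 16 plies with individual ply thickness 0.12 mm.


h = n * t_ply = 16 * 0.12 = 1.92 mm

1.92 mm


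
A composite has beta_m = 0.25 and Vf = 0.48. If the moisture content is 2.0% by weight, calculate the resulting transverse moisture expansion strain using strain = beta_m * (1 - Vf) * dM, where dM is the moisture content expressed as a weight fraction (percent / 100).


dM = 2.0/100 = 0.02
strain = beta_m * (1-Vf) * dM = 0.25 * 0.52 * 0.02 = 0.0026

0.0026


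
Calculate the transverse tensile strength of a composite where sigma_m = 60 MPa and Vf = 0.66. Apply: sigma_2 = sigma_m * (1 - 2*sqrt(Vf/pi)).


factor = 1 - 2*sqrt(0.66/pi) = 0.0833
sigma_2 = 60 * 0.0833 = 5.0 MPa

5.0 MPa


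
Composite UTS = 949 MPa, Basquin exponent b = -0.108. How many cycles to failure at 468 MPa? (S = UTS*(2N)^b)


N = 0.5 * (S/UTS)^(1/b) = 0.5 * (468/949)^(1/-0.108) = 348.1377 cycles

348.1377 cycles


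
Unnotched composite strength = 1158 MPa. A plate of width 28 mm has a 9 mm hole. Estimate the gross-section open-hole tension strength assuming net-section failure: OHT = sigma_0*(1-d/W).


OHT = sigma_0*(1-d/W) = 1158*(1-9/28) = 785.8 MPa

785.8 MPa


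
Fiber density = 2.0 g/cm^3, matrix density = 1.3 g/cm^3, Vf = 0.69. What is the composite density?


rho_c = rho_f*Vf + rho_m*(1-Vf) = 2.0*0.69 + 1.3*0.31 = 1.783 g/cm^3

1.783 g/cm^3


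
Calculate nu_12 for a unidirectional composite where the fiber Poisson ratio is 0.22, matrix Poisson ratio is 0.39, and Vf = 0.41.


nu_12 = nu_f*Vf + nu_m*(1-Vf) = 0.22*0.41 + 0.39*0.59 = 0.3203

0.3203


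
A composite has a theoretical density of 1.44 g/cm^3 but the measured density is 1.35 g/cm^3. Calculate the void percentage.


Void% = (rho_theo - rho_actual)/rho_theo * 100 = (1.44 - 1.35)/1.44 * 100 = 6.25%

6.25%


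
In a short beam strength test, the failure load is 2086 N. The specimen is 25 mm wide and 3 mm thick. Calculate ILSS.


ILSS = 3F/(4bh) = 3*2086/(4*25*3) = 20.86 MPa

20.86 MPa


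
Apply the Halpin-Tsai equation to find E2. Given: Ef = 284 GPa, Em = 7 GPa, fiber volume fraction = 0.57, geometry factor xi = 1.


eta = (Ef/Em - 1)/(Ef/Em + xi) = (40.5714 - 1)/(40.5714 + 1) = 0.9519
E2 = Em*(1+xi*eta*Vf)/(1-eta*Vf) = 23.61 GPa

23.61 GPa


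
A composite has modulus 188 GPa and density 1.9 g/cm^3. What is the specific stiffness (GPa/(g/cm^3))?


Specific stiffness = E/rho = 188/1.9 = 98.9 GPa/(g/cm^3)

98.9 GPa/(g/cm^3)


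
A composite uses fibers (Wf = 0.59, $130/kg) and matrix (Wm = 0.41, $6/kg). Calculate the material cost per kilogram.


Cost = cost_f*Wf + cost_m*Wm = 130*0.59 + 6*0.41 = $79.16/kg

$79.16/kg


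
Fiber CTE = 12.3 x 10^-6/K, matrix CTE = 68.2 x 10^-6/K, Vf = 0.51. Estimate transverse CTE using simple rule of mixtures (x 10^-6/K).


alpha_2 = alpha_f*Vf + alpha_m*(1-Vf) = 12.3*0.51 + 68.2*0.49 = 39.7 x 10^-6/K

39.7 x 10^-6/K


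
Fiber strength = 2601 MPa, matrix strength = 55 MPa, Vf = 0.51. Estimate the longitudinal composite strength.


sigma_1 = sigma_f*Vf + sigma_m*(1-Vf) = 2601*0.51 + 55*0.49 = 1353.5 MPa

1353.5 MPa


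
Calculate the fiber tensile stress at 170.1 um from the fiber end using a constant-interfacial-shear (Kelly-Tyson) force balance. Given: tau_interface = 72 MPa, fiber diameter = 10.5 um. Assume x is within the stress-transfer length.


Force balance: sigma_f * (pi*d^2/4) = tau * (pi*d) * x  ->  sigma_f = 4 * tau * x / d
sigma_f = 4 * 72 * 170.1 / 10.5 = 4665.6 MPa

4665.6 MPa


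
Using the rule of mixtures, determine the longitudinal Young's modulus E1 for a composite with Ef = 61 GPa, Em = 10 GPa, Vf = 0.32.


E1 = Ef*Vf + Em*(1-Vf) = 61*0.32 + 10*0.68 = 26.32 GPa

26.32 GPa


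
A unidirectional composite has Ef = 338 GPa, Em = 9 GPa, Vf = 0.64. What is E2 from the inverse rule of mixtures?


1/E2 = Vf/Ef + (1-Vf)/Em = 0.64/338 + 0.36/9
E2 = 23.87 GPa

23.87 GPa


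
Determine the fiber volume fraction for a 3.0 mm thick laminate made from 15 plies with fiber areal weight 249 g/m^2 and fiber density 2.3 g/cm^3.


Vf = n * FAW / (rho_f * h * 1000) = 15 * 249 / (2.3 * 3.0 * 1000) = 0.5413

0.5413


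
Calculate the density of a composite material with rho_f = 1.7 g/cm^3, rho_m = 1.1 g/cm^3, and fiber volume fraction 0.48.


rho_c = rho_f*Vf + rho_m*(1-Vf) = 1.7*0.48 + 1.1*0.52 = 1.388 g/cm^3

1.388 g/cm^3


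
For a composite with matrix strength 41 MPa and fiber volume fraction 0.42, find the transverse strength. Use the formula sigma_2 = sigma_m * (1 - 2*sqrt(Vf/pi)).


factor = 1 - 2*sqrt(0.42/pi) = 0.2687
sigma_2 = 41 * 0.2687 = 11.02 MPa

11.02 MPa


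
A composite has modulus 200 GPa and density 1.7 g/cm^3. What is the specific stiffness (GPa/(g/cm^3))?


Specific stiffness = E/rho = 200/1.7 = 117.6 GPa/(g/cm^3)

117.6 GPa/(g/cm^3)


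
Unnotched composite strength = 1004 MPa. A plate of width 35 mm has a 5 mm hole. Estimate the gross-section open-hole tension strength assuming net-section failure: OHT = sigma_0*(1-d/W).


OHT = sigma_0*(1-d/W) = 1004*(1-5/35) = 860.6 MPa

860.6 MPa


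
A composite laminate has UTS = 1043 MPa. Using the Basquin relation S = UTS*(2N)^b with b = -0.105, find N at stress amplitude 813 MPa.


N = 0.5 * (S/UTS)^(1/b) = 0.5 * (813/1043)^(1/-0.105) = 5.3627 cycles

5.3627 cycles


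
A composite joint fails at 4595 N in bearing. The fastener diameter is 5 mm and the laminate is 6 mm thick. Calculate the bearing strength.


sigma_br = F/(d*h) = 4595/(5*6) = 153.2 MPa

153.2 MPa


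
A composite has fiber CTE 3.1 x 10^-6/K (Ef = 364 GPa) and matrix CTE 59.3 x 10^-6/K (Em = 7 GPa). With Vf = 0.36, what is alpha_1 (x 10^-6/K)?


E1 = Ef*Vf + Em*(1-Vf) = 135.52
alpha_1 = (alpha_f*Ef*Vf + alpha_m*Em*(1-Vf))/E1 = 4.96 x 10^-6/K

4.96 x 10^-6/K


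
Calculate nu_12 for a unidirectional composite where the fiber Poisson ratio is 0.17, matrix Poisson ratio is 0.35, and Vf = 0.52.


nu_12 = nu_f*Vf + nu_m*(1-Vf) = 0.17*0.52 + 0.35*0.48 = 0.2564

0.2564


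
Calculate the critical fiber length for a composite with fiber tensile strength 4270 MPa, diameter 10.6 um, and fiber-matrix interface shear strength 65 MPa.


Lc = sigma_f * d / (2 * tau_i) = 4270 * 10.6 / (2 * 65) = 348.2 um

348.2 um


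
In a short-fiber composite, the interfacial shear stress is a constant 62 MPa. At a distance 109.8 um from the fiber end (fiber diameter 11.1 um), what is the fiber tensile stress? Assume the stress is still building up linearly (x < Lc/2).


Force balance: sigma_f * (pi*d^2/4) = tau * (pi*d) * x  ->  sigma_f = 4 * tau * x / d
sigma_f = 4 * 62 * 109.8 / 11.1 = 2453.2 MPa

2453.2 MPa


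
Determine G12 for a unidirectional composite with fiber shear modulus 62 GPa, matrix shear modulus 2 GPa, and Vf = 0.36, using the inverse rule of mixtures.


1/G12 = Vf/Gf + (1-Vf)/Gm = 0.36/62 + 0.64/2
G12 = 3.07 GPa

3.07 GPa


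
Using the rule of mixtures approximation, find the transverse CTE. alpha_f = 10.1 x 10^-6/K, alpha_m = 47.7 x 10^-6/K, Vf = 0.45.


alpha_2 = alpha_f*Vf + alpha_m*(1-Vf) = 10.1*0.45 + 47.7*0.55 = 30.8 x 10^-6/K

30.8 x 10^-6/K


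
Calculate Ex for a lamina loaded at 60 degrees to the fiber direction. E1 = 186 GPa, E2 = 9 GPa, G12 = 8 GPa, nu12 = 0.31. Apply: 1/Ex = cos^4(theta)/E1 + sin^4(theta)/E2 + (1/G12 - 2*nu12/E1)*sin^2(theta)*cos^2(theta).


cos^4(60) = 0.0625, sin^4(60) = 0.5625, sin^2(60)*cos^2(60) = 0.1875
1/G12 - 2*nu12/E1 = 1/8 - 2*0.31/186 = 0.121667 GPa^-1
1/Ex = 0.0625/186 + 0.5625/9 + 0.121667*0.1875 = 0.0856485 GPa^-1
Ex = 11.68 GPa

11.68 GPa


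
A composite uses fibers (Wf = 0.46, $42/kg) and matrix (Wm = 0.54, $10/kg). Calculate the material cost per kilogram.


Cost = cost_f*Wf + cost_m*Wm = 42*0.46 + 10*0.54 = $24.72/kg

$24.72/kg


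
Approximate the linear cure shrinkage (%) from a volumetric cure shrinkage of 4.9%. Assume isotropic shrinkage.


Linear shrinkage ≈ vol_shrink/3 = 4.9/3 = 1.633%

1.633%


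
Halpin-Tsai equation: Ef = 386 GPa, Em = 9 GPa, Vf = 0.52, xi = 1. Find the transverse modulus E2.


eta = (Ef/Em - 1)/(Ef/Em + xi) = (42.8889 - 1)/(42.8889 + 1) = 0.9544
E2 = Em*(1+xi*eta*Vf)/(1-eta*Vf) = 26.74 GPa

26.74 GPa


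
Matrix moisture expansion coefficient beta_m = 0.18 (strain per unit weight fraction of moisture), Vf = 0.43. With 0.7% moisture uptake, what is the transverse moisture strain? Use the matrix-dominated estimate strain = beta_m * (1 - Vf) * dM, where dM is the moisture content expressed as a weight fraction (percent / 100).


dM = 0.7/100 = 0.007
strain = beta_m * (1-Vf) * dM = 0.18 * 0.57 * 0.007 = 0.0007182

0.0007182


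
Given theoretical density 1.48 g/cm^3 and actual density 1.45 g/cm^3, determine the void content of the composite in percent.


Void% = (rho_theo - rho_actual)/rho_theo * 100 = (1.48 - 1.45)/1.48 * 100 = 2.03%

2.03%


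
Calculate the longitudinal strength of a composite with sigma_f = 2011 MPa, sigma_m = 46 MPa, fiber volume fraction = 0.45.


sigma_1 = sigma_f*Vf + sigma_m*(1-Vf) = 2011*0.45 + 46*0.55 = 930.3 MPa

930.3 MPa


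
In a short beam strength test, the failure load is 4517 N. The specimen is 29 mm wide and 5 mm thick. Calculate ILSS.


ILSS = 3F/(4bh) = 3*4517/(4*29*5) = 23.36 MPa

23.36 MPa


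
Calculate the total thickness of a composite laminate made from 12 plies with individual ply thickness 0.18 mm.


h = n * t_ply = 12 * 0.18 = 2.16 mm

2.16 mm


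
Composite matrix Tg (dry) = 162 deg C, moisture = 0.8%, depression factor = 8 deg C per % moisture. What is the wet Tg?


Tg_wet = Tg_dry - k*moisture = 162 - 8*0.8 = 155.6 deg C

155.6 deg C


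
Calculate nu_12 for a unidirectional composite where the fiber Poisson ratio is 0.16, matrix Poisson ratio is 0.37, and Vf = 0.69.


nu_12 = nu_f*Vf + nu_m*(1-Vf) = 0.16*0.69 + 0.37*0.31 = 0.2251

0.2251


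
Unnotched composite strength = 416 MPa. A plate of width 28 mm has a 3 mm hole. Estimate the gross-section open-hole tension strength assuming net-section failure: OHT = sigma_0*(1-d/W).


OHT = sigma_0*(1-d/W) = 416*(1-3/28) = 371.4 MPa

371.4 MPa


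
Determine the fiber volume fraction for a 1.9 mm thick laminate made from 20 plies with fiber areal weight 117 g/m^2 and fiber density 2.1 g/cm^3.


Vf = n * FAW / (rho_f * h * 1000) = 20 * 117 / (2.1 * 1.9 * 1000) = 0.5865

0.5865


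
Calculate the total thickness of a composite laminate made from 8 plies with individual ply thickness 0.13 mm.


h = n * t_ply = 8 * 0.13 = 1.04 mm

1.04 mm


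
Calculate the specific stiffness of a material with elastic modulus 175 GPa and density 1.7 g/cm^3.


Specific stiffness = E/rho = 175/1.7 = 102.9 GPa/(g/cm^3)

102.9 GPa/(g/cm^3)


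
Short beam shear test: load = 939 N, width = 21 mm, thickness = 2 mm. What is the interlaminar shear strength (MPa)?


ILSS = 3F/(4bh) = 3*939/(4*21*2) = 16.77 MPa

16.77 MPa


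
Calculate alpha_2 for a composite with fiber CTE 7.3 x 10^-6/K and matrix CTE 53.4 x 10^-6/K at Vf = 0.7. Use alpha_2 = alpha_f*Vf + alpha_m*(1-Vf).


alpha_2 = alpha_f*Vf + alpha_m*(1-Vf) = 7.3*0.7 + 53.4*0.3 = 21.1 x 10^-6/K

21.1 x 10^-6/K


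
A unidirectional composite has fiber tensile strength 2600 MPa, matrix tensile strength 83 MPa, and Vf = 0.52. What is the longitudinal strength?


sigma_1 = sigma_f*Vf + sigma_m*(1-Vf) = 2600*0.52 + 83*0.48 = 1391.8 MPa

1391.8 MPa


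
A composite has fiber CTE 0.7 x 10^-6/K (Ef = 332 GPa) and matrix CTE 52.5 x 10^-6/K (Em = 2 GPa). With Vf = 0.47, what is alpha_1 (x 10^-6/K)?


E1 = Ef*Vf + Em*(1-Vf) = 157.1
alpha_1 = (alpha_f*Ef*Vf + alpha_m*Em*(1-Vf))/E1 = 1.05 x 10^-6/K

1.05 x 10^-6/K


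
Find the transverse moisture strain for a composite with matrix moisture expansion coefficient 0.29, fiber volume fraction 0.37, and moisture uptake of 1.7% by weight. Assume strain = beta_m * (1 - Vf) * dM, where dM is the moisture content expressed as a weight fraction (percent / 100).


dM = 1.7/100 = 0.017
strain = beta_m * (1-Vf) * dM = 0.29 * 0.63 * 0.017 = 0.0031059

0.0031059


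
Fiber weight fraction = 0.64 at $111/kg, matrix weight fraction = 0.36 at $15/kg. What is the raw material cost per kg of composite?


Cost = cost_f*Wf + cost_m*Wm = 111*0.64 + 15*0.36 = $76.44/kg

$76.44/kg


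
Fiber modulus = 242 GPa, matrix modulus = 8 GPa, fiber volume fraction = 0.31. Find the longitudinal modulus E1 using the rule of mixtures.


E1 = Ef*Vf + Em*(1-Vf) = 242*0.31 + 8*0.69 = 80.54 GPa

80.54 GPa


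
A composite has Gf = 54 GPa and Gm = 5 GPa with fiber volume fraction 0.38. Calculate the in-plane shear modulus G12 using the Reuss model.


1/G12 = Vf/Gf + (1-Vf)/Gm = 0.38/54 + 0.62/5
G12 = 7.63 GPa

7.63 GPa


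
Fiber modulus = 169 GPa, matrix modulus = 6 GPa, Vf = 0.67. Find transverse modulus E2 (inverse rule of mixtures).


1/E2 = Vf/Ef + (1-Vf)/Em = 0.67/169 + 0.33/6
E2 = 16.96 GPa

16.96 GPa


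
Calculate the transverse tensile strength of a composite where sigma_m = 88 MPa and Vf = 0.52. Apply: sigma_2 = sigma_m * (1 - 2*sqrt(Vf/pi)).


factor = 1 - 2*sqrt(0.52/pi) = 0.1863
sigma_2 = 88 * 0.1863 = 16.4 MPa

16.4 MPa


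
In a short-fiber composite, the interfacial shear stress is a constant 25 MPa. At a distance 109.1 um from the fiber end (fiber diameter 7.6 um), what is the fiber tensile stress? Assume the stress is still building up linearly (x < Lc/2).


Force balance: sigma_f * (pi*d^2/4) = tau * (pi*d) * x  ->  sigma_f = 4 * tau * x / d
sigma_f = 4 * 25 * 109.1 / 7.6 = 1435.5 MPa

1435.5 MPa


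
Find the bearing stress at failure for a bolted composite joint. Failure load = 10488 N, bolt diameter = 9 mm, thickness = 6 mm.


sigma_br = F/(d*h) = 10488/(9*6) = 194.2 MPa

194.2 MPa


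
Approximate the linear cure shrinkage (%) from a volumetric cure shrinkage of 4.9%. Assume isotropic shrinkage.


Linear shrinkage ≈ vol_shrink/3 = 4.9/3 = 1.633%

1.633%


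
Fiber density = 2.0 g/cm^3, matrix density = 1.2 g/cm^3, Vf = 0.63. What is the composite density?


rho_c = rho_f*Vf + rho_m*(1-Vf) = 2.0*0.63 + 1.2*0.37 = 1.704 g/cm^3

1.704 g/cm^3


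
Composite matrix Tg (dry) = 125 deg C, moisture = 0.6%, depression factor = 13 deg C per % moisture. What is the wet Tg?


Tg_wet = Tg_dry - k*moisture = 125 - 13*0.6 = 117.2 deg C

117.2 deg C


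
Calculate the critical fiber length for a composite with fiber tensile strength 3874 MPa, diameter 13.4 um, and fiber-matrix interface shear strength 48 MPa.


Lc = sigma_f * d / (2 * tau_i) = 3874 * 13.4 / (2 * 48) = 540.7 um

540.7 um


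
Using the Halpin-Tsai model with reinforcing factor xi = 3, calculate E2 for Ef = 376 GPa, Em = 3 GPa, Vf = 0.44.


eta = (Ef/Em - 1)/(Ef/Em + xi) = (125.3333 - 1)/(125.3333 + 3) = 0.9688
E2 = Em*(1+xi*eta*Vf)/(1-eta*Vf) = 11.92 GPa

11.92 GPa


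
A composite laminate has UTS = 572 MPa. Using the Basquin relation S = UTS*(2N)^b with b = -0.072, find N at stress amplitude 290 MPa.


N = 0.5 * (S/UTS)^(1/b) = 0.5 * (290/572)^(1/-0.072) = 6254.1008 cycles

6254.1008 cycles


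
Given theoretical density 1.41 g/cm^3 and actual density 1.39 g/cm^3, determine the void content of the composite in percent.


Void% = (rho_theo - rho_actual)/rho_theo * 100 = (1.41 - 1.39)/1.41 * 100 = 1.42%

1.42%


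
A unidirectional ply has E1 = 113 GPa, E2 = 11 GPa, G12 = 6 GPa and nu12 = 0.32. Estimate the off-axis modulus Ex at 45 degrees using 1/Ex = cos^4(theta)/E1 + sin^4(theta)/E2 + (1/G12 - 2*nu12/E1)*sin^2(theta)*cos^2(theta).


cos^4(45) = 0.25, sin^4(45) = 0.25, sin^2(45)*cos^2(45) = 0.25
1/G12 - 2*nu12/E1 = 1/6 - 2*0.32/113 = 0.161003 GPa^-1
1/Ex = 0.25/113 + 0.25/11 + 0.161003*0.25 = 0.0651904 GPa^-1
Ex = 15.34 GPa

15.34 GPa


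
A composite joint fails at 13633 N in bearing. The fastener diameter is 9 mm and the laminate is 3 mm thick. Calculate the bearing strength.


sigma_br = F/(d*h) = 13633/(9*3) = 504.9 MPa

504.9 MPa


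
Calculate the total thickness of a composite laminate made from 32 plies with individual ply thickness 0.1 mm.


h = n * t_ply = 32 * 0.1 = 3.2 mm

3.2 mm


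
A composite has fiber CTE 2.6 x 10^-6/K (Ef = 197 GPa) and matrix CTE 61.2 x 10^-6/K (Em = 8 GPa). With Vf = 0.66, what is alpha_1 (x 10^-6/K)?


E1 = Ef*Vf + Em*(1-Vf) = 132.74
alpha_1 = (alpha_f*Ef*Vf + alpha_m*Em*(1-Vf))/E1 = 3.8 x 10^-6/K

3.8 x 10^-6/K


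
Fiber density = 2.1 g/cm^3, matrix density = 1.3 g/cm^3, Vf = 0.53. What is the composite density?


rho_c = rho_f*Vf + rho_m*(1-Vf) = 2.1*0.53 + 1.3*0.47 = 1.724 g/cm^3

1.724 g/cm^3


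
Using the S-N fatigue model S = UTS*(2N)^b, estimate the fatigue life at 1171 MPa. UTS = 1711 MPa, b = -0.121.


N = 0.5 * (S/UTS)^(1/b) = 0.5 * (1171/1711)^(1/-0.121) = 11.4834 cycles

11.4834 cycles


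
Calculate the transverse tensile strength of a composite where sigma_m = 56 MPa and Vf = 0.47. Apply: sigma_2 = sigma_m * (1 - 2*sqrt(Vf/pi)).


factor = 1 - 2*sqrt(0.47/pi) = 0.2264
sigma_2 = 56 * 0.2264 = 12.68 MPa

12.68 MPa


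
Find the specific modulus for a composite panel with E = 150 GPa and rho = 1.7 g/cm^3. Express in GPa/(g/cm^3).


Specific stiffness = E/rho = 150/1.7 = 88.2 GPa/(g/cm^3)

88.2 GPa/(g/cm^3)


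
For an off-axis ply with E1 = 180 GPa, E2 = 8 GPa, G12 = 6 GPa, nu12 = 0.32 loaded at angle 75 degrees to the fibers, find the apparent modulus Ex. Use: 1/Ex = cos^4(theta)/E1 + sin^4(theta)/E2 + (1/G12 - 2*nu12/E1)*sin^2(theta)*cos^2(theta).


cos^4(75) = 0.004487, sin^4(75) = 0.870513, sin^2(75)*cos^2(75) = 0.0625
1/G12 - 2*nu12/E1 = 1/6 - 2*0.32/180 = 0.163111 GPa^-1
1/Ex = 0.004487/180 + 0.870513/8 + 0.163111*0.0625 = 0.1190335 GPa^-1
Ex = 8.4 GPa

8.4 GPa


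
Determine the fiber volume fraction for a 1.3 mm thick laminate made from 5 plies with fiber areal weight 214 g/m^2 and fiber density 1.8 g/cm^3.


Vf = n * FAW / (rho_f * h * 1000) = 5 * 214 / (1.8 * 1.3 * 1000) = 0.4573

0.4573


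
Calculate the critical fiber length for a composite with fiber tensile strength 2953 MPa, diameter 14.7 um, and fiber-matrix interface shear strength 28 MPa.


Lc = sigma_f * d / (2 * tau_i) = 2953 * 14.7 / (2 * 28) = 775.2 um

775.2 um


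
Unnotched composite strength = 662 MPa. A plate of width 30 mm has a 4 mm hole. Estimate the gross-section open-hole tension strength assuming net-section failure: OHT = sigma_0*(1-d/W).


OHT = sigma_0*(1-d/W) = 662*(1-4/30) = 573.7 MPa

573.7 MPa


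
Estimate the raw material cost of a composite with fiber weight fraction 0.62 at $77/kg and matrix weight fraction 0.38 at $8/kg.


Cost = cost_f*Wf + cost_m*Wm = 77*0.62 + 8*0.38 = $50.78/kg

$50.78/kg


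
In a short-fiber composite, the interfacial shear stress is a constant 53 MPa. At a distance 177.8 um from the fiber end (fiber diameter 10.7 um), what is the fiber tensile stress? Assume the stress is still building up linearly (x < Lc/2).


Force balance: sigma_f * (pi*d^2/4) = tau * (pi*d) * x  ->  sigma_f = 4 * tau * x / d
sigma_f = 4 * 53 * 177.8 / 10.7 = 3522.8 MPa

3522.8 MPa


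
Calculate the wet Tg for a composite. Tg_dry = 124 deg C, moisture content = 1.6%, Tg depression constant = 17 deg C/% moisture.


Tg_wet = Tg_dry - k*moisture = 124 - 17*1.6 = 96.8 deg C

96.8 deg C


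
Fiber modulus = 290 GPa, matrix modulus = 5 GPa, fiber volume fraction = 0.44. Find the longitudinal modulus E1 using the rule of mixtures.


E1 = Ef*Vf + Em*(1-Vf) = 290*0.44 + 5*0.56 = 130.4 GPa

130.4 GPa


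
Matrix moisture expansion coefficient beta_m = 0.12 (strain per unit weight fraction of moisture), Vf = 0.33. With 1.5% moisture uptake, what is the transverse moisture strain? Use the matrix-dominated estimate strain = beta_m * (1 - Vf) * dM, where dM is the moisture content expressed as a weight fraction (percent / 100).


dM = 1.5/100 = 0.015
strain = beta_m * (1-Vf) * dM = 0.12 * 0.67 * 0.015 = 0.001206

0.001206


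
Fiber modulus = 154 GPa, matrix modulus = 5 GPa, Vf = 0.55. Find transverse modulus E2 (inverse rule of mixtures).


1/E2 = Vf/Ef + (1-Vf)/Em = 0.55/154 + 0.45/5
E2 = 10.69 GPa

10.69 GPa


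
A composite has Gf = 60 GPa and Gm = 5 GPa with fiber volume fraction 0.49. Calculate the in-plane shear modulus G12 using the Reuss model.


1/G12 = Vf/Gf + (1-Vf)/Gm = 0.49/60 + 0.51/5
G12 = 9.08 GPa

9.08 GPa


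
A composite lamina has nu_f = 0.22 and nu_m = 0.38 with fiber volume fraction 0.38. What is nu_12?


nu_12 = nu_f*Vf + nu_m*(1-Vf) = 0.22*0.38 + 0.38*0.62 = 0.3192

0.3192


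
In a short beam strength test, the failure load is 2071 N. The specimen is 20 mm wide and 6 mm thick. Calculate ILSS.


ILSS = 3F/(4bh) = 3*2071/(4*20*6) = 12.94 MPa

12.94 MPa


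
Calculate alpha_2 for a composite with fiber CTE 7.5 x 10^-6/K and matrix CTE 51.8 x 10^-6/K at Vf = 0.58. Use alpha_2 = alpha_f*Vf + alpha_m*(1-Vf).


alpha_2 = alpha_f*Vf + alpha_m*(1-Vf) = 7.5*0.58 + 51.8*0.42 = 26.1 x 10^-6/K

26.1 x 10^-6/K


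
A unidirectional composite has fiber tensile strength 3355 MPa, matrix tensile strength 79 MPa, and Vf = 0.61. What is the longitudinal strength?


sigma_1 = sigma_f*Vf + sigma_m*(1-Vf) = 3355*0.61 + 79*0.39 = 2077.4 MPa

2077.4 MPa


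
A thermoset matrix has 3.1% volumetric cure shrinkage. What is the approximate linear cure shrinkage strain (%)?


Linear shrinkage ≈ vol_shrink/3 = 3.1/3 = 1.033%

1.033%


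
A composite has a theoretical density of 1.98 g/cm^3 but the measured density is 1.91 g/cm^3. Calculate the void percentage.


Void% = (rho_theo - rho_actual)/rho_theo * 100 = (1.98 - 1.91)/1.98 * 100 = 3.54%

3.54%


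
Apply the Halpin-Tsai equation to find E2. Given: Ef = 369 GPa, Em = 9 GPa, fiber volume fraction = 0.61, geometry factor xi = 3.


eta = (Ef/Em - 1)/(Ef/Em + xi) = (41.0 - 1)/(41.0 + 3) = 0.9091
E2 = Em*(1+xi*eta*Vf)/(1-eta*Vf) = 53.82 GPa

53.82 GPa


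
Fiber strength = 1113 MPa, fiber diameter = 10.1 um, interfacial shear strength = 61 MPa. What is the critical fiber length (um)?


Lc = sigma_f * d / (2 * tau_i) = 1113 * 10.1 / (2 * 61) = 92.1 um

92.1 um


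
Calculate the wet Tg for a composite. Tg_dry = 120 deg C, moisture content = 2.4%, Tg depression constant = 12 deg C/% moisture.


Tg_wet = Tg_dry - k*moisture = 120 - 12*2.4 = 91.2 deg C

91.2 deg C


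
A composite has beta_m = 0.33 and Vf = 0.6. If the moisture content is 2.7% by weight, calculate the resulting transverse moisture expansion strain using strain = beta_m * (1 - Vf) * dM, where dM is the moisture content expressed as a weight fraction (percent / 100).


dM = 2.7/100 = 0.027
strain = beta_m * (1-Vf) * dM = 0.33 * 0.4 * 0.027 = 0.003564

0.003564


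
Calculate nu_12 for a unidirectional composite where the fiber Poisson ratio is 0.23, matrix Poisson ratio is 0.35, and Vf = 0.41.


nu_12 = nu_f*Vf + nu_m*(1-Vf) = 0.23*0.41 + 0.35*0.59 = 0.3008

0.3008


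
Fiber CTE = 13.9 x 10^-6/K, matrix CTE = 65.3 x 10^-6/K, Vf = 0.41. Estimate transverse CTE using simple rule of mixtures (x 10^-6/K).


alpha_2 = alpha_f*Vf + alpha_m*(1-Vf) = 13.9*0.41 + 65.3*0.59 = 44.2 x 10^-6/K

44.2 x 10^-6/K


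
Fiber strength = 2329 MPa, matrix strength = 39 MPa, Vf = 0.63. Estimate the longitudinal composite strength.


sigma_1 = sigma_f*Vf + sigma_m*(1-Vf) = 2329*0.63 + 39*0.37 = 1481.7 MPa

1481.7 MPa


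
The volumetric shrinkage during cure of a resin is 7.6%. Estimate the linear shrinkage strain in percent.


Linear shrinkage ≈ vol_shrink/3 = 7.6/3 = 2.533%

2.533%


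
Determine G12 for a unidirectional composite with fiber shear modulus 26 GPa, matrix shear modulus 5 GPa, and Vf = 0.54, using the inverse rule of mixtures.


1/G12 = Vf/Gf + (1-Vf)/Gm = 0.54/26 + 0.46/5
G12 = 8.87 GPa

8.87 GPa


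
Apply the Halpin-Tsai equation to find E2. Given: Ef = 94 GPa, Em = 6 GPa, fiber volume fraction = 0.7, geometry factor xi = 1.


eta = (Ef/Em - 1)/(Ef/Em + xi) = (15.6667 - 1)/(15.6667 + 1) = 0.88
E2 = Em*(1+xi*eta*Vf)/(1-eta*Vf) = 25.25 GPa

25.25 GPa


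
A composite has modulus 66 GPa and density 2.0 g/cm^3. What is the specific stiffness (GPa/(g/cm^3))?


Specific stiffness = E/rho = 66/2.0 = 33.0 GPa/(g/cm^3)

33.0 GPa/(g/cm^3)


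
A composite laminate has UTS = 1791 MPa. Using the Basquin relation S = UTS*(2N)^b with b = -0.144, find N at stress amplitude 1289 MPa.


N = 0.5 * (S/UTS)^(1/b) = 0.5 * (1289/1791)^(1/-0.144) = 4.9083 cycles

4.9083 cycles


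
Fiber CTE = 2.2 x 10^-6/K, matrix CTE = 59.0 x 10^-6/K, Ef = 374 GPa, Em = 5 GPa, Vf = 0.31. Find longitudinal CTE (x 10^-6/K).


E1 = Ef*Vf + Em*(1-Vf) = 119.39
alpha_1 = (alpha_f*Ef*Vf + alpha_m*Em*(1-Vf))/E1 = 3.84 x 10^-6/K

3.84 x 10^-6/K


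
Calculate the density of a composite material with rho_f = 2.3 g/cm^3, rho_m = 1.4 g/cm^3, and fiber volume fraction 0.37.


rho_c = rho_f*Vf + rho_m*(1-Vf) = 2.3*0.37 + 1.4*0.63 = 1.733 g/cm^3

1.733 g/cm^3


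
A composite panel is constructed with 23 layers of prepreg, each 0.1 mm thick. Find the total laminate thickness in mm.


h = n * t_ply = 23 * 0.1 = 2.3 mm

2.3 mm


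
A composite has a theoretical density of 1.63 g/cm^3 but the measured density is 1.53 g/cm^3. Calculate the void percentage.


Void% = (rho_theo - rho_actual)/rho_theo * 100 = (1.63 - 1.53)/1.63 * 100 = 6.13%

6.13%


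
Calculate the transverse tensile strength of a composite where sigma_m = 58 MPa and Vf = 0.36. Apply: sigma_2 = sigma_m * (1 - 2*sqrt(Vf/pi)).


factor = 1 - 2*sqrt(0.36/pi) = 0.323
sigma_2 = 58 * 0.323 = 18.73 MPa

18.73 MPa


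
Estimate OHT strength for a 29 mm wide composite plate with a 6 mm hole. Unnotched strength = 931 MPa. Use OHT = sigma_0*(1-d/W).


OHT = sigma_0*(1-d/W) = 931*(1-6/29) = 738.4 MPa

738.4 MPa


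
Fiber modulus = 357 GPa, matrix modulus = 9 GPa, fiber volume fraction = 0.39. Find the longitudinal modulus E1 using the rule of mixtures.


E1 = Ef*Vf + Em*(1-Vf) = 357*0.39 + 9*0.61 = 144.72 GPa

144.72 GPa


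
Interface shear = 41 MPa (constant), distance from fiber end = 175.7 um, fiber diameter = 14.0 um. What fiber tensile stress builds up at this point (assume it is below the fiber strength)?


Force balance: sigma_f * (pi*d^2/4) = tau * (pi*d) * x  ->  sigma_f = 4 * tau * x / d
sigma_f = 4 * 41 * 175.7 / 14.0 = 2058.2 MPa

2058.2 MPa


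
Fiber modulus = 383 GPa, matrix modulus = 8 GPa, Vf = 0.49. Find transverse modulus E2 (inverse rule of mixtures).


1/E2 = Vf/Ef + (1-Vf)/Em = 0.49/383 + 0.51/8
E2 = 15.38 GPa

15.38 GPa


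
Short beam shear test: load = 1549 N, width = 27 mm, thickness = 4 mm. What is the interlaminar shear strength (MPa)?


ILSS = 3F/(4bh) = 3*1549/(4*27*4) = 10.76 MPa

10.76 MPa


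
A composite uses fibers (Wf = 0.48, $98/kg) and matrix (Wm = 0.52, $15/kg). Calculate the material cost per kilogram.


Cost = cost_f*Wf + cost_m*Wm = 98*0.48 + 15*0.52 = $54.84/kg

$54.84/kg


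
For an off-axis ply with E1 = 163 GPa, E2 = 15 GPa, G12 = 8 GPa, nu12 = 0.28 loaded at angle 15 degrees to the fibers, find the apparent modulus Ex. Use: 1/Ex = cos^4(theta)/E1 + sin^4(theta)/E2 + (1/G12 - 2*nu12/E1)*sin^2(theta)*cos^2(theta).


cos^4(15) = 0.870513, sin^4(15) = 0.004487, sin^2(15)*cos^2(15) = 0.0625
1/G12 - 2*nu12/E1 = 1/8 - 2*0.28/163 = 0.121564 GPa^-1
1/Ex = 0.870513/163 + 0.004487/15 + 0.121564*0.0625 = 0.0132375 GPa^-1
Ex = 75.54 GPa

75.54 GPa


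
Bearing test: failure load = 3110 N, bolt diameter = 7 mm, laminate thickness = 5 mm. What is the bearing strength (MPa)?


sigma_br = F/(d*h) = 3110/(7*5) = 88.9 MPa

88.9 MPa


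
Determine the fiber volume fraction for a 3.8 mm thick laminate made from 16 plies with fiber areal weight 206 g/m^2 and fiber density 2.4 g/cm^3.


Vf = n * FAW / (rho_f * h * 1000) = 16 * 206 / (2.4 * 3.8 * 1000) = 0.3614

0.3614


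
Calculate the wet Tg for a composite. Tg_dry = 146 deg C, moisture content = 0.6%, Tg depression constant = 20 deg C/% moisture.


Tg_wet = Tg_dry - k*moisture = 146 - 20*0.6 = 134.0 deg C

134.0 deg C


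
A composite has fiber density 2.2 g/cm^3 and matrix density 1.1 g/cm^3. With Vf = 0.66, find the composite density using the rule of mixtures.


rho_c = rho_f*Vf + rho_m*(1-Vf) = 2.2*0.66 + 1.1*0.34 = 1.826 g/cm^3

1.826 g/cm^3


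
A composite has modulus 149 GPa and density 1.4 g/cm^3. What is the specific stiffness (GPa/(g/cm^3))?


Specific stiffness = E/rho = 149/1.4 = 106.4 GPa/(g/cm^3)

106.4 GPa/(g/cm^3)


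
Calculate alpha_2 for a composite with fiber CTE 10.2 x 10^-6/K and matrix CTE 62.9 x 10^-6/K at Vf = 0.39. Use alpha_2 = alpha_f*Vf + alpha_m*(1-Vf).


alpha_2 = alpha_f*Vf + alpha_m*(1-Vf) = 10.2*0.39 + 62.9*0.61 = 42.3 x 10^-6/K

42.3 x 10^-6/K


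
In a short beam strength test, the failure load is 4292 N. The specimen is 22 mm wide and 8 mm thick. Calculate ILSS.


ILSS = 3F/(4bh) = 3*4292/(4*22*8) = 18.29 MPa

18.29 MPa


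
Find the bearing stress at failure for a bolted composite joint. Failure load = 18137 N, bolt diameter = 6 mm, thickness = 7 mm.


sigma_br = F/(d*h) = 18137/(6*7) = 431.8 MPa

431.8 MPa


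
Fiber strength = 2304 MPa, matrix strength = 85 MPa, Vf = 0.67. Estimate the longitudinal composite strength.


sigma_1 = sigma_f*Vf + sigma_m*(1-Vf) = 2304*0.67 + 85*0.33 = 1571.7 MPa

1571.7 MPa


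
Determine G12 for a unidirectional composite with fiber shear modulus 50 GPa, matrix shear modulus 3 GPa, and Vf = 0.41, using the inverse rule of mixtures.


1/G12 = Vf/Gf + (1-Vf)/Gm = 0.41/50 + 0.59/3
G12 = 4.88 GPa

4.88 GPa


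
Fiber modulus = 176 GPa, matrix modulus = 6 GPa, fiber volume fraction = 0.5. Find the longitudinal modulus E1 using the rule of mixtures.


E1 = Ef*Vf + Em*(1-Vf) = 176*0.5 + 6*0.5 = 91.0 GPa

91.0 GPa


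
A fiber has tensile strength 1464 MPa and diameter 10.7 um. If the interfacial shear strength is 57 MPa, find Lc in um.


Lc = sigma_f * d / (2 * tau_i) = 1464 * 10.7 / (2 * 57) = 137.4 um

137.4 um


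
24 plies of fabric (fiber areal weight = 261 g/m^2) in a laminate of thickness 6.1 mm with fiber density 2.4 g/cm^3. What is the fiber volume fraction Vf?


Vf = n * FAW / (rho_f * h * 1000) = 24 * 261 / (2.4 * 6.1 * 1000) = 0.4279

0.4279


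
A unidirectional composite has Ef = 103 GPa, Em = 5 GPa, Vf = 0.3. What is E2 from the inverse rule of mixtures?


1/E2 = Vf/Ef + (1-Vf)/Em = 0.3/103 + 0.7/5
E2 = 7.0 GPa

7.0 GPa


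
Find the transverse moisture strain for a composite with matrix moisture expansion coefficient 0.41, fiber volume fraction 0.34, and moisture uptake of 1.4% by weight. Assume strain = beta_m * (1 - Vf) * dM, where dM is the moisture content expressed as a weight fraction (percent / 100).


dM = 1.4/100 = 0.014
strain = beta_m * (1-Vf) * dM = 0.41 * 0.66 * 0.014 = 0.0037884

0.0037884


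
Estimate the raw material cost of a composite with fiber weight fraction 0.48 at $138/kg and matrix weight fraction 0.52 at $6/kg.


Cost = cost_f*Wf + cost_m*Wm = 138*0.48 + 6*0.52 = $69.36/kg

$69.36/kg


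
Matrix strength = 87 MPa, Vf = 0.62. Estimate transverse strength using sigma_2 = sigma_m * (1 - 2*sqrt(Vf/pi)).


factor = 1 - 2*sqrt(0.62/pi) = 0.1115
sigma_2 = 87 * 0.1115 = 9.7 MPa

9.7 MPa


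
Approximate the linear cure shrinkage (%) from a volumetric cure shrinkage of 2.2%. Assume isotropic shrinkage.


Linear shrinkage ≈ vol_shrink/3 = 2.2/3 = 0.733%

0.733%


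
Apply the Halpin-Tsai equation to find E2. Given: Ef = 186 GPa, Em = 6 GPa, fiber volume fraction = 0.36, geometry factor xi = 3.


eta = (Ef/Em - 1)/(Ef/Em + xi) = (31.0 - 1)/(31.0 + 3) = 0.8824
E2 = Em*(1+xi*eta*Vf)/(1-eta*Vf) = 17.17 GPa

17.17 GPa


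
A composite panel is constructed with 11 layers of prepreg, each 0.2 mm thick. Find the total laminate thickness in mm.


h = n * t_ply = 11 * 0.2 = 2.2 mm

2.2 mm


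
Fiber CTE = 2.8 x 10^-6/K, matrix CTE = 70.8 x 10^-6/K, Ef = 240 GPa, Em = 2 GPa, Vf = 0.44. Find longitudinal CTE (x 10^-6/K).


E1 = Ef*Vf + Em*(1-Vf) = 106.72
alpha_1 = (alpha_f*Ef*Vf + alpha_m*Em*(1-Vf))/E1 = 3.51 x 10^-6/K

3.51 x 10^-6/K


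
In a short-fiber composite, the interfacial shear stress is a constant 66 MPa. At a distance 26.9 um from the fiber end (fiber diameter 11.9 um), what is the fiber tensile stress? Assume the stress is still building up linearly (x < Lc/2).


Force balance: sigma_f * (pi*d^2/4) = tau * (pi*d) * x  ->  sigma_f = 4 * tau * x / d
sigma_f = 4 * 66 * 26.9 / 11.9 = 596.8 MPa

596.8 MPa


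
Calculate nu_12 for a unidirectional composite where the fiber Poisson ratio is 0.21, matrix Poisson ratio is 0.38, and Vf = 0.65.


nu_12 = nu_f*Vf + nu_m*(1-Vf) = 0.21*0.65 + 0.38*0.35 = 0.2695

0.2695


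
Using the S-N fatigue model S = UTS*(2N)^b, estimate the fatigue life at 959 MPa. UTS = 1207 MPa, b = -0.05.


N = 0.5 * (S/UTS)^(1/b) = 0.5 * (959/1207)^(1/-0.05) = 49.7443 cycles

49.7443 cycles


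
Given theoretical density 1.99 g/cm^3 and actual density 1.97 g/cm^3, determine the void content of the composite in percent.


Void% = (rho_theo - rho_actual)/rho_theo * 100 = (1.99 - 1.97)/1.99 * 100 = 1.01%

1.01%


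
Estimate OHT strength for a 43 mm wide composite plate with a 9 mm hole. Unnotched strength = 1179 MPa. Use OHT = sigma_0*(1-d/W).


OHT = sigma_0*(1-d/W) = 1179*(1-9/43) = 932.2 MPa

932.2 MPa


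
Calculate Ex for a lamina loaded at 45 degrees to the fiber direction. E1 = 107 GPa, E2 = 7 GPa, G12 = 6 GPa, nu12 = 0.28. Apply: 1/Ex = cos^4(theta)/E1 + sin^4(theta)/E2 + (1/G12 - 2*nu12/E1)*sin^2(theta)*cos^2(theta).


cos^4(45) = 0.25, sin^4(45) = 0.25, sin^2(45)*cos^2(45) = 0.25
1/G12 - 2*nu12/E1 = 1/6 - 2*0.28/107 = 0.161433 GPa^-1
1/Ex = 0.25/107 + 0.25/7 + 0.161433*0.25 = 0.078409 GPa^-1
Ex = 12.75 GPa

12.75 GPa


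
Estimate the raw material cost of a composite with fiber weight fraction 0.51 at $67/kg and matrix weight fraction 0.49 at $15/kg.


Cost = cost_f*Wf + cost_m*Wm = 67*0.51 + 15*0.49 = $41.52/kg

$41.52/kg


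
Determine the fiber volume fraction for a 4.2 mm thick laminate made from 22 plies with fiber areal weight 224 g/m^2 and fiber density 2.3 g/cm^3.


Vf = n * FAW / (rho_f * h * 1000) = 22 * 224 / (2.3 * 4.2 * 1000) = 0.5101

0.5101


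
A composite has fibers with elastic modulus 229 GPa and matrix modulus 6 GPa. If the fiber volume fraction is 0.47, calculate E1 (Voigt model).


E1 = Ef*Vf + Em*(1-Vf) = 229*0.47 + 6*0.53 = 110.81 GPa

110.81 GPa


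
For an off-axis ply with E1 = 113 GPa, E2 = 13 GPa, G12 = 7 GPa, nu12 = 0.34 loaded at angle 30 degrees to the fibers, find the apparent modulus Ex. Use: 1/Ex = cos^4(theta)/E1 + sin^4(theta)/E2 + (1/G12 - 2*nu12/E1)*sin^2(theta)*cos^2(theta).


cos^4(30) = 0.5625, sin^4(30) = 0.0625, sin^2(30)*cos^2(30) = 0.1875
1/G12 - 2*nu12/E1 = 1/7 - 2*0.34/113 = 0.136839 GPa^-1
1/Ex = 0.5625/113 + 0.0625/13 + 0.136839*0.1875 = 0.035443 GPa^-1
Ex = 28.21 GPa

28.21 GPa


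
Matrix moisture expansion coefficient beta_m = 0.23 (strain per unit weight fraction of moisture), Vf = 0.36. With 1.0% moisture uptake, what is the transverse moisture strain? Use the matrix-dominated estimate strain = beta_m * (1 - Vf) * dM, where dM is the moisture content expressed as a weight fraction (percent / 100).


dM = 1.0/100 = 0.01
strain = beta_m * (1-Vf) * dM = 0.23 * 0.64 * 0.01 = 0.001472

0.001472


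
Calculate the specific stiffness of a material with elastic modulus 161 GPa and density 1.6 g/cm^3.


Specific stiffness = E/rho = 161/1.6 = 100.6 GPa/(g/cm^3)

100.6 GPa/(g/cm^3)


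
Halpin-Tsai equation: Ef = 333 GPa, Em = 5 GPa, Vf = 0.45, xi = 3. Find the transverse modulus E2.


eta = (Ef/Em - 1)/(Ef/Em + xi) = (66.6 - 1)/(66.6 + 3) = 0.9425
E2 = Em*(1+xi*eta*Vf)/(1-eta*Vf) = 19.73 GPa

19.73 GPa


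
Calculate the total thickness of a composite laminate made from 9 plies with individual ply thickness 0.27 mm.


h = n * t_ply = 9 * 0.27 = 2.43 mm

2.43 mm


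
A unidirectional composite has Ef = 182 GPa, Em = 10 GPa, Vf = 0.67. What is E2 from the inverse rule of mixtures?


1/E2 = Vf/Ef + (1-Vf)/Em = 0.67/182 + 0.33/10
E2 = 27.26 GPa

27.26 GPa


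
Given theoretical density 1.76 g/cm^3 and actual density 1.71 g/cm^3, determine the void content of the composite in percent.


Void% = (rho_theo - rho_actual)/rho_theo * 100 = (1.76 - 1.71)/1.76 * 100 = 2.84%

2.84%


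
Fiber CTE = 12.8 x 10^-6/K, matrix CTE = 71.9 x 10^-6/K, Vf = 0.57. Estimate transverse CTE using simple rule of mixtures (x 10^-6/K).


alpha_2 = alpha_f*Vf + alpha_m*(1-Vf) = 12.8*0.57 + 71.9*0.43 = 38.2 x 10^-6/K

38.2 x 10^-6/K


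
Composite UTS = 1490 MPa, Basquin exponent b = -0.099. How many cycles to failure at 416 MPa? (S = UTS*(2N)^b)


N = 0.5 * (S/UTS)^(1/b) = 0.5 * (416/1490)^(1/-0.099) = 197637.0514 cycles

197637.0514 cycles


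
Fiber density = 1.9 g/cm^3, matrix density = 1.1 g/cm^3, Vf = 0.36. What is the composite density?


rho_c = rho_f*Vf + rho_m*(1-Vf) = 1.9*0.36 + 1.1*0.64 = 1.388 g/cm^3

1.388 g/cm^3


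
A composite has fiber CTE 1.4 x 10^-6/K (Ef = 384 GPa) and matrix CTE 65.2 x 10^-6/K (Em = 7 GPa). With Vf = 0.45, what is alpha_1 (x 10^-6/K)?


E1 = Ef*Vf + Em*(1-Vf) = 176.65
alpha_1 = (alpha_f*Ef*Vf + alpha_m*Em*(1-Vf))/E1 = 2.79 x 10^-6/K

2.79 x 10^-6/K
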